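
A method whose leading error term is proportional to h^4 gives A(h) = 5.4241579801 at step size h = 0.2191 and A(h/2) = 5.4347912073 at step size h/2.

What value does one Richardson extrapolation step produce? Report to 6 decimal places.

r = 4: numerator weight 16, denominator 15.
Difference of the inputs: 5.4347912073 − 5.4241579801 = 0.0106332272
Correction (A(h/2) − A(h))/(16 − 1) = 0.0106332272/15 = 0.0007088818
R = A(h/2) + (A(h/2) − A(h))/15 = 5.4347912073 + 0.0007088818 = 5.4355000891
Shift from A(h/2): +0.0007088818.

5.435500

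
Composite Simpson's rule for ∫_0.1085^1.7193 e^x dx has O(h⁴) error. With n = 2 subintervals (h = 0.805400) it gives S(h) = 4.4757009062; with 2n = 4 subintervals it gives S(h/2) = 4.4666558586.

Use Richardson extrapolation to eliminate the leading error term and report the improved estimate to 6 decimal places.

Order 4 gives 2^r = 16 and 2^r − 1 = 15.
16 × 4.4666558586 − 4.4757009062 = 66.9907928314
Denominator 16 − 1 = 15.
Result: 4.4660528554
Correction |R − A(h/2)| = 6.030e-04; gap |A(h/2) − A(h)| = 9.045e-03.

4.466053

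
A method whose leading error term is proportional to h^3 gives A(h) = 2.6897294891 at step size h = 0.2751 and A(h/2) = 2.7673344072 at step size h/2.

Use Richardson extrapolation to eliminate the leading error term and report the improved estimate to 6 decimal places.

r = 3: numerator weight 8, denominator 7.
Top: 8(2.7673344072) − (2.6897294891) = 19.4489457685
R = 19.4489457685/7 = 2.7784208241
Shift from A(h/2): +0.0110864169.

2.778421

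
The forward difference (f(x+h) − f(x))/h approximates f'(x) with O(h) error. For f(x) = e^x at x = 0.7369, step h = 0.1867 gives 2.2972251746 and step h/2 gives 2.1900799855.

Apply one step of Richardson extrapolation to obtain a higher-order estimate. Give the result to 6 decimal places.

2.082935

Order 1 gives 2^r = 2 and 2^r − 1 = 1.
Numerator 2·A(h/2) − A(h) = 2·2.1900799855 − 2.2972251746 = 2.0829347964
Divide by 2^1 − 1 = 1.
Extrapolated: 2.0829347964 / 1 = 2.0829347964
Correction |R − A(h/2)| = 1.071e-01; gap |A(h/2) − A(h)| = 1.071e-01.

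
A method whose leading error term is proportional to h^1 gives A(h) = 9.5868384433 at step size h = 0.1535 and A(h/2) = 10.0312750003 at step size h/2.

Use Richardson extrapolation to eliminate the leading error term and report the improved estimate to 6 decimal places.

With r = 1 the leading error scales as h^1, so the weight is 2^1 = 2.
Weighted: 20.0625500006 − 9.5868384433 = 10.4757115573
Denominator 2 − 1 = 1.
So the Richardson estimate is 10.4757115573.

10.475712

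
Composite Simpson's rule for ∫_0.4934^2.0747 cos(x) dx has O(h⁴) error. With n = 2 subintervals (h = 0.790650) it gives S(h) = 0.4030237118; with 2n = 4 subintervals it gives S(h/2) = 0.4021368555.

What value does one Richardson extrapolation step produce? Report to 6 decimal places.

0.402078

With r = 4 the leading error scales as h^4, so the weight is 2^4 = 16.
16 × 0.4021368555 − 0.4030237118 = 6.0311659762
Denominator 16 − 1 = 15.
(16 × 0.4021368555 − 0.4030237118)/(16 − 1) = 0.4020777317
Gap between inputs: 8.869e-04; correction applied: −0.0000591238.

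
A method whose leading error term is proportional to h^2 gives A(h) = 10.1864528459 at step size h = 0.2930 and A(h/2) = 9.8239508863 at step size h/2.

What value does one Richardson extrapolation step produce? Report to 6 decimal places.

r = 2: numerator weight 4, denominator 3.
4·9.8239508863 − 10.1864528459 = 29.1093506993
(4·9.8239508863 − 10.1864528459)/(4 − 1) = 9.7031168998
Shift from A(h/2): −0.1208339865.

9.703117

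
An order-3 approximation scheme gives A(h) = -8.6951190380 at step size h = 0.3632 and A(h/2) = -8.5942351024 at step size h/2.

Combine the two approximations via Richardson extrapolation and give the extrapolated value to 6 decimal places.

-8.579823

With r = 3 the leading error scales as h^3, so the weight is 2^3 = 8.
A(h/2) − A(h) = -8.5942351024 − (-8.6951190380) = 0.1008839356
Correction (A(h/2) − A(h))/(8 − 1) = 0.1008839356/7 = 0.0144119908
R = -8.5942351024 + 0.0144119908 = -8.5798231116
Correction |R − A(h/2)| = 1.441e-02; gap |A(h/2) − A(h)| = 1.009e-01.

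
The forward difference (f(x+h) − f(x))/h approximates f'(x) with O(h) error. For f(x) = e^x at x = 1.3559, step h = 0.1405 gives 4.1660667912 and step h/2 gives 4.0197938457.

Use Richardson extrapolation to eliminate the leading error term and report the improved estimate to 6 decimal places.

The method has order 1: 2^1 = 2.
2 × 4.0197938457 = 8.0395876914; subtract 4.1660667912 → 3.8735209002
Extrapolated: 3.8735209002 / 1 = 3.8735209002

3.873521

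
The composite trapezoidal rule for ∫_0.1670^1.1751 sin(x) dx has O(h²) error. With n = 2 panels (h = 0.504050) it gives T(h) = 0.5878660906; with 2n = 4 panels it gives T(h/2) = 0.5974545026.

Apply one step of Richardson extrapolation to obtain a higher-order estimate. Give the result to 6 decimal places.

0.600651

With r = 2 the leading error scales as h^2, so the weight is 2^2 = 4.
4×0.5974545026 − 0.5878660906 = 1.8019519198
Denominator 4 − 1 = 3.
1.8019519198 ÷ 3 = 0.6006506399
Correction |R − A(h/2)| = 3.196e-03; gap |A(h/2) − A(h)| = 9.588e-03.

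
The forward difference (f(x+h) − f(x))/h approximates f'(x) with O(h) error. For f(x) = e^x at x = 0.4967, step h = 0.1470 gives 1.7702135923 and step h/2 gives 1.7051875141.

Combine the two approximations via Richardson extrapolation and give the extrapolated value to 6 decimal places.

1.640161

r = 1: numerator weight 2, denominator 1.
2·1.7051875141 = 3.4103750282; 3.4103750282 − 1.7702135923 = 1.6401614359
(2·1.7051875141 − 1.7702135923)/(2 − 1) = 1.6401614359
Gap between inputs: 6.503e-02; correction applied: −0.0650260782.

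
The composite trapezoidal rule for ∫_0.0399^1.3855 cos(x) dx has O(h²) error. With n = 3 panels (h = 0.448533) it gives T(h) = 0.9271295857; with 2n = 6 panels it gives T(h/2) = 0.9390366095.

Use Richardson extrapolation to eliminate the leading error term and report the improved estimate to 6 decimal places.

0.943006

Error is O(h^2); halving h shrinks it by 2^2 = 4.
4×0.9390366095 = 3.7561464380; 3.7561464380 − 0.9271295857 = 2.8290168523
Denominator 4 − 1 = 3.
2.8290168523 ÷ 3 = 0.9430056174
Gap between inputs: 1.191e-02; correction applied: +0.0039690079.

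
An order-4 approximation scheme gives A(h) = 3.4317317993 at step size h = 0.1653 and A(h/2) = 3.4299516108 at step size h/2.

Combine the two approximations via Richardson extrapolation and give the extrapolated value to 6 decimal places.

Order 4 gives 2^r = 16 and 2^r − 1 = 15.
2^4·A(h/2) = 54.8792257728; minus A(h) gives 51.4474939735.
Denominator 16 − 1 = 15.
51.4474939735 ÷ 15 = 3.4298329316

3.429833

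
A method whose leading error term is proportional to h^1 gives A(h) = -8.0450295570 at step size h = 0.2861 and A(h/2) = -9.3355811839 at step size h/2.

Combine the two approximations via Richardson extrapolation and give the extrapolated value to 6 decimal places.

The method has order 1: 2^1 = 2.
A(h/2) − A(h) = -9.3355811839 − (-8.0450295570) = -1.2905516269
Correction (A(h/2) − A(h))/(2 − 1) = (-1.2905516269)/1 = -1.2905516269
R = -9.3355811839 − 1.2905516269 = -10.6261328108

-10.626133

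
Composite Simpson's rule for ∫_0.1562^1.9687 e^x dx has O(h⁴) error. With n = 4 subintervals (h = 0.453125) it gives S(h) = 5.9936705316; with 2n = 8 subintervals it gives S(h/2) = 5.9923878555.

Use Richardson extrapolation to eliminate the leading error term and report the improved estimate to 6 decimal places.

5.992302

The method has order 4: 2^4 = 16.
16×5.9923878555 = 95.8782056880; subtract 5.9936705316 → 89.8845351564
Extrapolated: 89.8845351564 / 15 = 5.9923023438
Shift from A(h/2): −0.0000855117.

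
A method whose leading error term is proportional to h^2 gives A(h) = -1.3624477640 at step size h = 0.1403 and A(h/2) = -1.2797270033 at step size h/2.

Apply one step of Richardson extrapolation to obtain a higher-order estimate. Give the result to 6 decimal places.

-1.252153

Leading term ∝ h^2; use weight 4 = 2^2.
4×(-1.2797270033) = -5.1189080132; subtract (-1.3624477640) → -3.7564602492
Divide by 2^2 − 1 = 3.
Extrapolated: (-3.7564602492) / 3 = -1.2521534164
Shift from A(h/2): +0.0275735869.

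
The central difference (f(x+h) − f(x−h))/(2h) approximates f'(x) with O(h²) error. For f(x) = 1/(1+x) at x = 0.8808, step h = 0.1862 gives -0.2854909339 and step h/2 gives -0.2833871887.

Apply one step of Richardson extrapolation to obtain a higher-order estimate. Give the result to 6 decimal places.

-0.282686

r = 2, so 2^r = 4.
A(h/2) − A(h) = -0.2833871887 − (-0.2854909339) = 0.0021037452
Correction (A(h/2) − A(h))/(4 − 1) = 0.0021037452/3 = 0.0007012484
R = A(h/2) + (A(h/2) − A(h))/3 = -0.2833871887 + 0.0007012484 = -0.2826859403
Correction |R − A(h/2)| = 7.012e-04; gap |A(h/2) − A(h)| = 2.104e-03.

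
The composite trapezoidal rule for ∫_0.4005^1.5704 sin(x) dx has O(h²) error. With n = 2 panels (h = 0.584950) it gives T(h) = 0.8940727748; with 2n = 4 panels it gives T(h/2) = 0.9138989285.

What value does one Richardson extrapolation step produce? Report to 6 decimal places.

0.920508

r = 2: numerator weight 4, denominator 3.
A(h/2) − A(h) = 0.9138989285 − 0.8940727748 = 0.0198261537
Divide by 2^2 − 1 = 3: 0.0198261537/3 = 0.0066087179
R = A(h/2) + (A(h/2) − A(h))/3 = 0.9138989285 + 0.0066087179 = 0.9205076464
Correction |R − A(h/2)| = 6.609e-03; gap |A(h/2) − A(h)| = 1.983e-02.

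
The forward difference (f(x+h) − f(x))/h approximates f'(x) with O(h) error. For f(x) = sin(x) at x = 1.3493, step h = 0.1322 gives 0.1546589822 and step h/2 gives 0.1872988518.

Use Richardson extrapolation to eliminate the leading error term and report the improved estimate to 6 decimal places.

0.219939

Error is O(h^1); halving h shrinks it by 2^1 = 2.
Top: 2(0.1872988518) − (0.1546589822) = 0.2199387214
Denominator 2 − 1 = 1.
0.2199387214 ÷ 1 = 0.2199387214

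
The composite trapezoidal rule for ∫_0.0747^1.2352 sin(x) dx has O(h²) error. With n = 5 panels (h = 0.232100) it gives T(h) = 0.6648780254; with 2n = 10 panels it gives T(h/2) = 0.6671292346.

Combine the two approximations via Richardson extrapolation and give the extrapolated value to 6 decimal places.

With r = 2 the leading error scales as h^2, so the weight is 2^2 = 4.
4 × 0.6671292346 = 2.6685169384; subtract 0.6648780254 → 2.0036389130
Denominator 4 − 1 = 3.
Extrapolated: 2.0036389130 / 3 = 0.6678796377
Shift from A(h/2): +0.0007504031.

0.667880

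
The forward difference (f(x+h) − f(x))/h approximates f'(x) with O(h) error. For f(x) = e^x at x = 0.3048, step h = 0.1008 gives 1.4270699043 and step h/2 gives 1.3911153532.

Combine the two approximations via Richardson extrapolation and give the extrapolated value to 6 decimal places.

With r = 1 the leading error scales as h^1, so the weight is 2^1 = 2.
Weighted: 2.7822307064 − 1.4270699043 = 1.3551608021
(2·1.3911153532 − 1.4270699043)/(2 − 1) = 1.3551608021
Shift from A(h/2): −0.0359545511.

1.355161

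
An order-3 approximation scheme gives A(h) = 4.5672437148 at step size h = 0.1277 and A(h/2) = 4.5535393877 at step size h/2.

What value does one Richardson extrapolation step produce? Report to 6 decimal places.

Method order is 3; weight 2^3 = 8.
Top: 8(4.5535393877) − (4.5672437148) = 31.8610713868
Divide by 2^3 − 1 = 7.
(8*4.5535393877 − 4.5672437148)/(8 − 1) = 4.5515816267
Shift from A(h/2): −0.0019577610.

4.551582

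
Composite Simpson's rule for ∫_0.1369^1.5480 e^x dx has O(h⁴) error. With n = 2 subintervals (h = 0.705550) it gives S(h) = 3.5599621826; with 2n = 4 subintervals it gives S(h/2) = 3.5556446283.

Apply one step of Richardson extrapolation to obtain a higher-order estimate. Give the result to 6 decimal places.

3.555357

Leading term ∝ h^4; use weight 16 = 2^4.
A(h/2) − A(h) = 3.5556446283 − 3.5599621826 = -0.0043175543
Correction (A(h/2) − A(h))/(16 − 1) = (-0.0043175543)/15 = -0.0002878370
R = 3.5556446283 − 0.0002878370 = 3.5553567913
Correction |R − A(h/2)| = 2.878e-04; gap |A(h/2) − A(h)| = 4.318e-03.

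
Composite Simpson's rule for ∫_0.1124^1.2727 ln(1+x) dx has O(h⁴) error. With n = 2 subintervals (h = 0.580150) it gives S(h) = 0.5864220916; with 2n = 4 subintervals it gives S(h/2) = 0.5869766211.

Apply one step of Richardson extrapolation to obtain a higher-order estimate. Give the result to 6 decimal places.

0.587014

Order 4 gives 2^r = 16 and 2^r − 1 = 15.
16·0.5869766211 = 9.3916259376; 9.3916259376 − 0.5864220916 = 8.8052038460
R = 8.8052038460/15 = 0.5870135897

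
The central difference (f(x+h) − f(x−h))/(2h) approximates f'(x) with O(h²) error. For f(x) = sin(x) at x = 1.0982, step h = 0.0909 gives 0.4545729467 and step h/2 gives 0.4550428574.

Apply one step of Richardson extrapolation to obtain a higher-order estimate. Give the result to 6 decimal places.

Order 2 gives 2^r = 4 and 2^r − 1 = 3.
A(h/2) − A(h) = 0.4550428574 − 0.4545729467 = 0.0004699107
Correction (A(h/2) − A(h))/(4 − 1) = 0.0004699107/3 = 0.0001566369
R = A(h/2) + (A(h/2) − A(h))/3 = 0.4550428574 + 0.0001566369 = 0.4551994943
Gap between inputs: 4.699e-04; correction applied: +0.0001566369.

0.455199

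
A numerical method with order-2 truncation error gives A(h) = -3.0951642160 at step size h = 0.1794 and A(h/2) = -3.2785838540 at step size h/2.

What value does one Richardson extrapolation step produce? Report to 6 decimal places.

-3.339724

r = 2, so 2^r = 4.
4 × (-3.2785838540) = -13.1143354160; (-13.1143354160) − (-3.0951642160) = -10.0191712000
(-10.0191712000) ÷ 3 = -3.3397237333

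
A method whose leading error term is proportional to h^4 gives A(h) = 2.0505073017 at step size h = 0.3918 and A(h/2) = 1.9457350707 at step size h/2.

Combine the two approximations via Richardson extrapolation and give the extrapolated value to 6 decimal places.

1.938750

Leading term ∝ h^4; use weight 16 = 2^4.
16 × 1.9457350707 = 31.1317611312; subtract 2.0505073017 → 29.0812538295
R = 29.0812538295/15 = 1.9387502553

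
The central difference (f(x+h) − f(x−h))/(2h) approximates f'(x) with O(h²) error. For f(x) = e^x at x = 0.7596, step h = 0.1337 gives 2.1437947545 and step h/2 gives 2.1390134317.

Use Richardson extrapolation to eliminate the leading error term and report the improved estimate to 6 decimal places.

2.137420

Error is O(h^2); halving h shrinks it by 2^2 = 4.
4 × 2.1390134317 = 8.5560537268; subtract 2.1437947545 → 6.4122589723
6.4122589723 ÷ 3 = 2.1374196574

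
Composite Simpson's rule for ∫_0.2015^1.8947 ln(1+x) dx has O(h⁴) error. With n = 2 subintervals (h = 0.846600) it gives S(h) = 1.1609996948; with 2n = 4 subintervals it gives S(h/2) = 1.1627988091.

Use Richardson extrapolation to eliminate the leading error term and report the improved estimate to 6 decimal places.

1.162919

r = 4, so 2^r = 16.
Difference of the inputs: 1.1627988091 − 1.1609996948 = 0.0017991143
Divide by 2^4 − 1 = 15: 0.0017991143/15 = 0.0001199410
R = 1.1627988091 + 0.0001199410 = 1.1629187501
Shift from A(h/2): +0.0001199410.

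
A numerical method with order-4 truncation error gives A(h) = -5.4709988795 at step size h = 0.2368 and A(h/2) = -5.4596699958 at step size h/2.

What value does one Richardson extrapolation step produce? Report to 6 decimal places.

-5.458915

Order 4 gives 2^r = 16 and 2^r − 1 = 15.
16 × (-5.4596699958) = -87.3547199328; subtract (-5.4709988795) → -81.8837210533
Extrapolated: (-81.8837210533) / 15 = -5.4589147369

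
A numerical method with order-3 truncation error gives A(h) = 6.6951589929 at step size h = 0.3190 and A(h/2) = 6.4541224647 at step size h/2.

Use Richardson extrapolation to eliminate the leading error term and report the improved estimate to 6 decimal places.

The method has order 3: 2^3 = 8.
8·6.4541224647 − 6.6951589929 = 44.9378207247
44.9378207247 ÷ 7 = 6.4196886750

6.419689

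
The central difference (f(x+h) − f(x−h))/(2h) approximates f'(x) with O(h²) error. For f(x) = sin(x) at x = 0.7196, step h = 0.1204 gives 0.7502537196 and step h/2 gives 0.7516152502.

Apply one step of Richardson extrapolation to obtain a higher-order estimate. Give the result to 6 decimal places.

Order 2 gives 2^r = 4 and 2^r − 1 = 3.
Numerator 4 × A(h/2) − A(h) = 4 × 0.7516152502 − 0.7502537196 = 2.2562072812
Divide by 2^2 − 1 = 3.
R = 2.2562072812/3 = 0.7520690937
Correction |R − A(h/2)| = 4.538e-04; gap |A(h/2) − A(h)| = 1.362e-03.

0.752069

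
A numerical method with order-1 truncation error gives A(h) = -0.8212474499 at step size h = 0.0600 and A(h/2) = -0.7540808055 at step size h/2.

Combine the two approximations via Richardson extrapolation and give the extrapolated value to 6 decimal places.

-0.686914

Error is O(h^1); halving h shrinks it by 2^1 = 2.
Top: 2(-0.7540808055) − (-0.8212474499) = -0.6869141611
(2*(-0.7540808055) − (-0.8212474499))/(2 − 1) = -0.6869141611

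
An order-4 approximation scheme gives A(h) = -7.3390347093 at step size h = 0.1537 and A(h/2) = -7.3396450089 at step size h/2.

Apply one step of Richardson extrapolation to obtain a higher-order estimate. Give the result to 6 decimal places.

r = 4: numerator weight 16, denominator 15.
2^4·A(h/2) = -117.4343201424; minus A(h) gives -110.0952854331.
Denominator 16 − 1 = 15.
R = (-110.0952854331)/15 = -7.3396856955

-7.339686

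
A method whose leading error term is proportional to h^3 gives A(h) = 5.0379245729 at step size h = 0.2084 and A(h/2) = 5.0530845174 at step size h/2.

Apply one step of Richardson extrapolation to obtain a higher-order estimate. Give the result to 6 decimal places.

With r = 3 the leading error scales as h^3, so the weight is 2^3 = 8.
2^3·A(h/2) = 40.4246761392; minus A(h) gives 35.3867515663.
R = 35.3867515663/7 = 5.0552502238
Gap between inputs: 1.516e-02; correction applied: +0.0021657064.

5.055250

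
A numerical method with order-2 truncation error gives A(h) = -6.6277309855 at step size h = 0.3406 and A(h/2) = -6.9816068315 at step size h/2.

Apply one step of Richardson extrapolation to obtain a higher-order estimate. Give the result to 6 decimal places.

r = 2: numerator weight 4, denominator 3.
A(h/2) − A(h) = -6.9816068315 − (-6.6277309855) = -0.3538758460
Divide by 2^2 − 1 = 3: (-0.3538758460)/3 = -0.1179586153
R = A(h/2) + (A(h/2) − A(h))/3 = -6.9816068315 − 0.1179586153 = -7.0995654468
Correction |R − A(h/2)| = 1.180e-01; gap |A(h/2) − A(h)| = 3.539e-01.

-7.099565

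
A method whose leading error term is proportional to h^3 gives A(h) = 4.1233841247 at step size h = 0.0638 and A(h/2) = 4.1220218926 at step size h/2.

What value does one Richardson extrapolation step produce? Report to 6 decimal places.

4.121827

Order 3 gives 2^r = 8 and 2^r − 1 = 7.
Top: 8(4.1220218926) − (4.1233841247) = 28.8527910161
Divide by 2^3 − 1 = 7.
R = 28.8527910161/7 = 4.1218272880
Shift from A(h/2): −0.0001946046.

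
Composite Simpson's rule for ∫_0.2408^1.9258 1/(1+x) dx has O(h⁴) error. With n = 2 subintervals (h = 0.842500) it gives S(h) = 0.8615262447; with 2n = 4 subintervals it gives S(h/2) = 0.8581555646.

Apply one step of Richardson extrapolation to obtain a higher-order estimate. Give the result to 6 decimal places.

0.857931

Order 4 gives 2^r = 16 and 2^r − 1 = 15.
Numerator 16 × A(h/2) − A(h) = 16 × 0.8581555646 − 0.8615262447 = 12.8689627889
12.8689627889 ÷ 15 = 0.8579308526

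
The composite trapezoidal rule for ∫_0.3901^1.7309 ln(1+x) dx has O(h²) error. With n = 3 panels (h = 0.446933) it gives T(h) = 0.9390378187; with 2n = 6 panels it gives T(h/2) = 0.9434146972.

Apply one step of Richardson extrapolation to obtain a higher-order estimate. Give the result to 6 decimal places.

Order 2 gives 2^r = 4 and 2^r − 1 = 3.
4*0.9434146972 = 3.7736587888; 3.7736587888 − 0.9390378187 = 2.8346209701
Extrapolated: 2.8346209701 / 3 = 0.9448736567

0.944874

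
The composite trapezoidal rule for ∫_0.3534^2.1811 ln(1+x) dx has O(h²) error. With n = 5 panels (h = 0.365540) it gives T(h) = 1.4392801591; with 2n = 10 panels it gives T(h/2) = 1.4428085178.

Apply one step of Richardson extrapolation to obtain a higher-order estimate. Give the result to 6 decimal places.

1.443985

With r = 2 the leading error scales as h^2, so the weight is 2^2 = 4.
Top: 4(1.4428085178) − (1.4392801591) = 4.3319539121
R = 4.3319539121/3 = 1.4439846374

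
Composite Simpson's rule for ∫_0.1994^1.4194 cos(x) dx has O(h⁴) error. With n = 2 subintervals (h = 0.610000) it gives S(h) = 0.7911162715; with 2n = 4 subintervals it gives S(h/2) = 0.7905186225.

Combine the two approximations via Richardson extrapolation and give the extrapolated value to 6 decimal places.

0.790479

r = 4, so 2^r = 16.
2^4 × A(h/2) = 12.6482979600; minus A(h) gives 11.8571816885.
(16 × 0.7905186225 − 0.7911162715)/(16 − 1) = 0.7904787792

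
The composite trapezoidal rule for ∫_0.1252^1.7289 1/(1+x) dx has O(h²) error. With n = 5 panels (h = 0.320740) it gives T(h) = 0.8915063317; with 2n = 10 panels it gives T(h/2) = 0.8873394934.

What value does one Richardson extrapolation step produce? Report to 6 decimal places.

0.885951

Error is O(h^2); halving h shrinks it by 2^2 = 4.
Difference of the inputs: 0.8873394934 − 0.8915063317 = -0.0041668383
Correction (A(h/2) − A(h))/(4 − 1) = (-0.0041668383)/3 = -0.0013889461
R = 0.8873394934 − 0.0013889461 = 0.8859505473
Gap between inputs: 4.167e-03; correction applied: −0.0013889461.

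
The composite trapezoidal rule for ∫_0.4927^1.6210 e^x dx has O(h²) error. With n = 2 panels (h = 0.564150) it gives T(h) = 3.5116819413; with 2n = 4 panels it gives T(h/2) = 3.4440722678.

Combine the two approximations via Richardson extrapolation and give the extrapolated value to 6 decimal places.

3.421536

r = 2: numerator weight 4, denominator 3.
Numerator 4*A(h/2) − A(h) = 4*3.4440722678 − 3.5116819413 = 10.2646071299
Denominator 4 − 1 = 3.
R = 10.2646071299/3 = 3.4215357100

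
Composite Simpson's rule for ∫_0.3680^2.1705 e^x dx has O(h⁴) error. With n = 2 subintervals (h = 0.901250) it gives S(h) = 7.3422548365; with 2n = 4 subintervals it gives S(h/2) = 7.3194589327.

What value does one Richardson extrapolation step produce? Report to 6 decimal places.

r = 4, so 2^r = 16.
16 × 7.3194589327 − 7.3422548365 = 109.7690880867
Divide by 2^4 − 1 = 15.
R = 109.7690880867/15 = 7.3179392058

7.317939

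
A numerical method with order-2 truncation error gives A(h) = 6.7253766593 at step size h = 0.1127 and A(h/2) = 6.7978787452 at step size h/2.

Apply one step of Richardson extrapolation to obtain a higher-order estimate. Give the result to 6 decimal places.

The method has order 2: 2^2 = 4.
Weighted: 27.1915149808 − 6.7253766593 = 20.4661383215
(4 × 6.7978787452 − 6.7253766593)/(4 − 1) = 6.8220461072

6.822046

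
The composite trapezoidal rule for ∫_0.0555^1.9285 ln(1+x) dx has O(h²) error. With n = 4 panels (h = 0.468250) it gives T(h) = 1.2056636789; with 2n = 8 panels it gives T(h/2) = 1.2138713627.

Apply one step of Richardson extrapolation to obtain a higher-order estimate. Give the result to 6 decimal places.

1.216607

Method order is 2; weight 2^2 = 4.
2^2 × A(h/2) = 4.8554854508; minus A(h) gives 3.6498217719.
Denominator 4 − 1 = 3.
3.6498217719 ÷ 3 = 1.2166072573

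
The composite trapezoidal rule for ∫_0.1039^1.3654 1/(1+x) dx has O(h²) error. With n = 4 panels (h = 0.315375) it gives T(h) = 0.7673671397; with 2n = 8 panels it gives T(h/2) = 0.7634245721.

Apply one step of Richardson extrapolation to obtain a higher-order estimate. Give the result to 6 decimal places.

0.762110

r = 2: numerator weight 4, denominator 3.
2^2×A(h/2) = 3.0536982884; minus A(h) gives 2.2863311487.
Divide by 2^2 − 1 = 3.
(4×0.7634245721 − 0.7673671397)/(4 − 1) = 0.7621103829
Shift from A(h/2): −0.0013141892.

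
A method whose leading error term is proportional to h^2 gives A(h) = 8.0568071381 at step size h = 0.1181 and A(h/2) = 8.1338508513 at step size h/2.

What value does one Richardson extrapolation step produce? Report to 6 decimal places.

8.159532

Error is O(h^2); halving h shrinks it by 2^2 = 4.
Numerator 4 × A(h/2) − A(h) = 4 × 8.1338508513 − 8.0568071381 = 24.4785962671
Denominator 4 − 1 = 3.
Extrapolated: 24.4785962671 / 3 = 8.1595320890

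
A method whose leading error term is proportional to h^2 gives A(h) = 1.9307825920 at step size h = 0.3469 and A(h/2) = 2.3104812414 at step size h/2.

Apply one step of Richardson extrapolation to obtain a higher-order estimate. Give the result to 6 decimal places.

r = 2: numerator weight 4, denominator 3.
4×2.3104812414 − 1.9307825920 = 7.3111423736
7.3111423736 ÷ 3 = 2.4370474579

2.437047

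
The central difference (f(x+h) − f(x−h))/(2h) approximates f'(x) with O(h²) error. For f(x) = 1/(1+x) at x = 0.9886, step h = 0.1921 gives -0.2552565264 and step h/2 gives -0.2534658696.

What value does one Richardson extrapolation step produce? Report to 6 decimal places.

-0.252869

Leading term ∝ h^2; use weight 4 = 2^2.
2^2*A(h/2) = -1.0138634784; minus A(h) gives -0.7586069520.
R = (-0.7586069520)/3 = -0.2528689840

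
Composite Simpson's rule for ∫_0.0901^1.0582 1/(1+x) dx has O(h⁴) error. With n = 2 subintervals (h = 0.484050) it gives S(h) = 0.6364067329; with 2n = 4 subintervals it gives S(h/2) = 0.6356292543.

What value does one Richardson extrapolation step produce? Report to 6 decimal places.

0.635577

Method order is 4; weight 2^4 = 16.
Numerator 16*A(h/2) − A(h) = 16*0.6356292543 − 0.6364067329 = 9.5336613359
Divide by 2^4 − 1 = 15.
(16*0.6356292543 − 0.6364067329)/(16 − 1) = 0.6355774224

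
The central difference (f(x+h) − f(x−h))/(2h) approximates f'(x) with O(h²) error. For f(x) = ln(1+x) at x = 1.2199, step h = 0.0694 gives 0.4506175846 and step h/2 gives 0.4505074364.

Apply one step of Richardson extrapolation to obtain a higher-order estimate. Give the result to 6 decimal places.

Leading term ∝ h^2; use weight 4 = 2^2.
A(h/2) − A(h) = 0.4505074364 − 0.4506175846 = -0.0001101482
Correction (A(h/2) − A(h))/(4 − 1) = (-0.0001101482)/3 = -0.0000367161
R = A(h/2) + (A(h/2) − A(h))/3 = 0.4505074364 − 0.0000367161 = 0.4504707203

0.450471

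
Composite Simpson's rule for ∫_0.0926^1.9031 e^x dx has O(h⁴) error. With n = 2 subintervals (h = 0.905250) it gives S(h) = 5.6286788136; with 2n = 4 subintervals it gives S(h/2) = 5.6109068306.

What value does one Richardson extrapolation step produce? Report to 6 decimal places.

5.609722

Error is O(h^4); halving h shrinks it by 2^4 = 16.
16*5.6109068306 = 89.7745092896; 89.7745092896 − 5.6286788136 = 84.1458304760
(16*5.6109068306 − 5.6286788136)/(16 − 1) = 5.6097220317
Correction |R − A(h/2)| = 1.185e-03; gap |A(h/2) − A(h)| = 1.777e-02.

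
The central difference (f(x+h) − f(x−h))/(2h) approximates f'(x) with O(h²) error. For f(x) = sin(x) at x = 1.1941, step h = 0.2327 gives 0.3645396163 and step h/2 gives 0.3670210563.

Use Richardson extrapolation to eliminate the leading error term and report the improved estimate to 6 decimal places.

0.367848

r = 2, so 2^r = 4.
4 × 0.3670210563 = 1.4680842252; subtract 0.3645396163 → 1.1035446089
(4 × 0.3670210563 − 0.3645396163)/(4 − 1) = 0.3678482030
Gap between inputs: 2.481e-03; correction applied: +0.0008271467.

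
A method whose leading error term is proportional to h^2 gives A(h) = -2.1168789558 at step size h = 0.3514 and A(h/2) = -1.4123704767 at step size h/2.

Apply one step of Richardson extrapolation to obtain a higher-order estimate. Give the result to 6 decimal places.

Order 2 gives 2^r = 4 and 2^r − 1 = 3.
Weighted: (-5.6494819068) − (-2.1168789558) = -3.5326029510
Extrapolated: (-3.5326029510) / 3 = -1.1775343170
Shift from A(h/2): +0.2348361597.

-1.177534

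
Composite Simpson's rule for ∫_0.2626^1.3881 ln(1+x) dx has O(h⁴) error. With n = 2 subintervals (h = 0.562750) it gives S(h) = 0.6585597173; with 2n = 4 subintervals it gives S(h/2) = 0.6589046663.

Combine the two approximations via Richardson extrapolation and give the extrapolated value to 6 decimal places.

0.658928

Order 4 gives 2^r = 16 and 2^r − 1 = 15.
Weighted: 10.5424746608 − 0.6585597173 = 9.8839149435
R = 9.8839149435/15 = 0.6589276629
Gap between inputs: 3.449e-04; correction applied: +0.0000229966.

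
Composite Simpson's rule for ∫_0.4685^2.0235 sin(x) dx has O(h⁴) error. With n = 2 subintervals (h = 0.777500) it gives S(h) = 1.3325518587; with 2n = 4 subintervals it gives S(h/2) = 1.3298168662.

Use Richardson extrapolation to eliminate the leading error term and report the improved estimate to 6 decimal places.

Error is O(h^4); halving h shrinks it by 2^4 = 16.
16*1.3298168662 − 1.3325518587 = 19.9445180005
19.9445180005 ÷ 15 = 1.3296345334

1.329635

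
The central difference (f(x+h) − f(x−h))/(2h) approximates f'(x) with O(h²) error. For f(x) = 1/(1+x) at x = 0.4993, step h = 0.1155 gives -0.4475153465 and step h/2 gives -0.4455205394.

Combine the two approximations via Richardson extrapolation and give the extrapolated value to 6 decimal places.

The method has order 2: 2^2 = 4.
Numerator 4*A(h/2) − A(h) = 4*(-0.4455205394) − (-0.4475153465) = -1.3345668111
Denominator 4 − 1 = 3.
Extrapolated: (-1.3345668111) / 3 = -0.4448556037

-0.444856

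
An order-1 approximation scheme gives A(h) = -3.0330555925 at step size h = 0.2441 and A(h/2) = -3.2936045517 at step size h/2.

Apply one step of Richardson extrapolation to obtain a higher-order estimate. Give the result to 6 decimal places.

-3.554154

With r = 1 the leading error scales as h^1, so the weight is 2^1 = 2.
Weighted: (-6.5872091034) − (-3.0330555925) = -3.5541535109
Denominator 2 − 1 = 1.
Result: -3.5541535109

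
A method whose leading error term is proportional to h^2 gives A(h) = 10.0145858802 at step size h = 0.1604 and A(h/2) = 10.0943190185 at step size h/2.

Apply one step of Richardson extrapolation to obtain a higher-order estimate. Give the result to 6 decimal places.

10.120897

Order 2 gives 2^r = 4 and 2^r − 1 = 3.
4·10.0943190185 − 10.0145858802 = 30.3626901938
(4·10.0943190185 − 10.0145858802)/(4 − 1) = 10.1208967313
Shift from A(h/2): +0.0265777128.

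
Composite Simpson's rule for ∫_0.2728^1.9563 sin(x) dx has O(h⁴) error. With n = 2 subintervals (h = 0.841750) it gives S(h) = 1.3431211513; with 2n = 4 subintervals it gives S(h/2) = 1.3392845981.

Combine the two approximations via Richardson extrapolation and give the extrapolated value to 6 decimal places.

r = 4: numerator weight 16, denominator 15.
Numerator 16×A(h/2) − A(h) = 16×1.3392845981 − 1.3431211513 = 20.0854324183
R = 20.0854324183/15 = 1.3390288279

1.339029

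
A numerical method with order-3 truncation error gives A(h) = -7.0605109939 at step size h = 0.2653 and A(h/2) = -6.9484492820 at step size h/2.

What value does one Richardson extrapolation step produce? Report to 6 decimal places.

Error is O(h^3); halving h shrinks it by 2^3 = 8.
8 × (-6.9484492820) − (-7.0605109939) = -48.5270832621
Divide by 2^3 − 1 = 7.
Result: -6.9324404660

-6.932440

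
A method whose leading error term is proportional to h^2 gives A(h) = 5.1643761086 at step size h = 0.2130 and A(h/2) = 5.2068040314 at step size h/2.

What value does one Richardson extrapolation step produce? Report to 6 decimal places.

5.220947

With r = 2 the leading error scales as h^2, so the weight is 2^2 = 4.
4 × 5.2068040314 − 5.1643761086 = 15.6628400170
Divide by 2^2 − 1 = 3.
Extrapolated: 15.6628400170 / 3 = 5.2209466723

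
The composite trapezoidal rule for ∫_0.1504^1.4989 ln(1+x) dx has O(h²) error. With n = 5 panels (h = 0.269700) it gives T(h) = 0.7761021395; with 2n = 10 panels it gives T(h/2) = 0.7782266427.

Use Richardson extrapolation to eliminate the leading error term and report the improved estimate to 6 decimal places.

0.778935

r = 2, so 2^r = 4.
2^2·A(h/2) = 3.1129065708; minus A(h) gives 2.3368044313.
Divide by 2^2 − 1 = 3.
Extrapolated: 2.3368044313 / 3 = 0.7789348104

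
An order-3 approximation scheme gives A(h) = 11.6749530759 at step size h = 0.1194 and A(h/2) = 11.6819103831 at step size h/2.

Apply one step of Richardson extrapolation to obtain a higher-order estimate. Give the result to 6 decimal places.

r = 3, so 2^r = 8.
2^3 × A(h/2) = 93.4552830648; minus A(h) gives 81.7803299889.
Divide by 2^3 − 1 = 7.
R = 81.7803299889/7 = 11.6829042841

11.682904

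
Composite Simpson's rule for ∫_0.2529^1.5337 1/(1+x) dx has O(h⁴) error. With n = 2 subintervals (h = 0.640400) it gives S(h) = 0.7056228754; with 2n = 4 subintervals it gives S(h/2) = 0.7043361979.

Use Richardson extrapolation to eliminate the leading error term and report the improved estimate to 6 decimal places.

The method has order 4: 2^4 = 16.
A(h/2) − A(h) = 0.7043361979 − 0.7056228754 = -0.0012866775
Divide by 2^4 − 1 = 15: (-0.0012866775)/15 = -0.0000857785
R = 0.7043361979 − 0.0000857785 = 0.7042504194
Gap between inputs: 1.287e-03; correction applied: −0.0000857785.

0.704250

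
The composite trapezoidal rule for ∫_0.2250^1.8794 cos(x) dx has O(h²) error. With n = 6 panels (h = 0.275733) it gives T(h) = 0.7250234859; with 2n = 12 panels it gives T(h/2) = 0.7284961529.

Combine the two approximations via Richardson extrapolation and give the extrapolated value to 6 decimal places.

0.729654

Order 2 gives 2^r = 4 and 2^r − 1 = 3.
4·0.7284961529 − 0.7250234859 = 2.1889611257
2.1889611257 ÷ 3 = 0.7296537086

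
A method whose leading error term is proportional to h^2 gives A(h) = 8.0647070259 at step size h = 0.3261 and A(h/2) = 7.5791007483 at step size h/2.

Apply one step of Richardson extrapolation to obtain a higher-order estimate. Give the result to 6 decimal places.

r = 2, so 2^r = 4.
Numerator 4·A(h/2) − A(h) = 4·7.5791007483 − 8.0647070259 = 22.2516959673
Divide by 2^2 − 1 = 3.
(4·7.5791007483 − 8.0647070259)/(4 − 1) = 7.4172319891

7.417232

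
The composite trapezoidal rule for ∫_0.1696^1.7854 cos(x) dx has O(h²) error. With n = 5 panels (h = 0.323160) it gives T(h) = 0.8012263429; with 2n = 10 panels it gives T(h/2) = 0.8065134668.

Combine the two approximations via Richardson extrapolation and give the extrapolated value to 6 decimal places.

0.808276

r = 2, so 2^r = 4.
4 × 0.8065134668 = 3.2260538672; subtract 0.8012263429 → 2.4248275243
Divide by 2^2 − 1 = 3.
Extrapolated: 2.4248275243 / 3 = 0.8082758414
Gap between inputs: 5.287e-03; correction applied: +0.0017623746.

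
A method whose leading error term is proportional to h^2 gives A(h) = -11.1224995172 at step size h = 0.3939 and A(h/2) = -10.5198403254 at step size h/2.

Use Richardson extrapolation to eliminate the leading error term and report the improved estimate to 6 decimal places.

r = 2: numerator weight 4, denominator 3.
4 × (-10.5198403254) = -42.0793613016; subtract (-11.1224995172) → -30.9568617844
Denominator 4 − 1 = 3.
(4 × (-10.5198403254) − (-11.1224995172))/(4 − 1) = -10.3189539281
Gap between inputs: 6.027e-01; correction applied: +0.2008863973.

-10.318954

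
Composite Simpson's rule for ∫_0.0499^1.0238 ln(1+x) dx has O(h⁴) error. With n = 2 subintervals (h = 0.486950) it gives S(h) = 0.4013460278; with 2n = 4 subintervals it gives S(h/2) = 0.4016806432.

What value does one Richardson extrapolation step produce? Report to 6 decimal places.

0.401703

Leading term ∝ h^4; use weight 16 = 2^4.
A(h/2) − A(h) = 0.4016806432 − 0.4013460278 = 0.0003346154
Divide by 2^4 − 1 = 15: 0.0003346154/15 = 0.0000223077
R = 0.4016806432 + 0.0000223077 = 0.4017029509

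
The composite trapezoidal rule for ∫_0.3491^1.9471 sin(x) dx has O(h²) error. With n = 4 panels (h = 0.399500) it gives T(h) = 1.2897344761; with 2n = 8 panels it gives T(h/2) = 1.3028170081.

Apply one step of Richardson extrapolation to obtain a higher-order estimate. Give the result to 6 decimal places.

1.307178

Method order is 2; weight 2^2 = 4.
Difference of the inputs: 1.3028170081 − 1.2897344761 = 0.0130825320
Divide by 2^2 − 1 = 3: 0.0130825320/3 = 0.0043608440
R = 1.3028170081 + 0.0043608440 = 1.3071778521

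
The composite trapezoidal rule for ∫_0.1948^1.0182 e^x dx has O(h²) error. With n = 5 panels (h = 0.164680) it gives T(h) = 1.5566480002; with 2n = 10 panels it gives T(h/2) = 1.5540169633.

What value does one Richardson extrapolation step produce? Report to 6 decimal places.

1.553140

Order 2 gives 2^r = 4 and 2^r − 1 = 3.
Weighted: 6.2160678532 − 1.5566480002 = 4.6594198530
Extrapolated: 4.6594198530 / 3 = 1.5531399510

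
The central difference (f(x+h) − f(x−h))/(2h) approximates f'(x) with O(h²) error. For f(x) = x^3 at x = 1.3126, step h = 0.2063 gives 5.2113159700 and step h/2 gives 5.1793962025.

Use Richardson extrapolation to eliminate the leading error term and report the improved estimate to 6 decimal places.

The method has order 2: 2^2 = 4.
Numerator 4 × A(h/2) − A(h) = 4 × 5.1793962025 − 5.2113159700 = 15.5062688400
15.5062688400 ÷ 3 = 5.1687562800

5.168756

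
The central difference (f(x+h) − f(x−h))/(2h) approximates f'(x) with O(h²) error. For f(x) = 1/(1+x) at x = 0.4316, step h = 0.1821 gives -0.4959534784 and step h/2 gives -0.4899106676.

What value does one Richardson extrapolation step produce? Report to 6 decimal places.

Order 2 gives 2^r = 4 and 2^r − 1 = 3.
Weighted: (-1.9596426704) − (-0.4959534784) = -1.4636891920
Extrapolated: (-1.4636891920) / 3 = -0.4878963973
Gap between inputs: 6.043e-03; correction applied: +0.0020142703.

-0.487896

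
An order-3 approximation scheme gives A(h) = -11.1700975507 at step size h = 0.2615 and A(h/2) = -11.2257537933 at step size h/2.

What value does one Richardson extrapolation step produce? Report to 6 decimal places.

The method has order 3: 2^3 = 8.
Numerator 8*A(h/2) − A(h) = 8*(-11.2257537933) − (-11.1700975507) = -78.6359327957
Divide by 2^3 − 1 = 7.
(-78.6359327957) ÷ 7 = -11.2337046851
Correction |R − A(h/2)| = 7.951e-03; gap |A(h/2) − A(h)| = 5.566e-02.

-11.233705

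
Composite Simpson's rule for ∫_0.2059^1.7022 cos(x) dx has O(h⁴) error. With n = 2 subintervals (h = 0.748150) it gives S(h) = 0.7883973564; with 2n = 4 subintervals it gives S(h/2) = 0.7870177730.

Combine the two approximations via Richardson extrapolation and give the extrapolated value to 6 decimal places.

Error is O(h^4); halving h shrinks it by 2^4 = 16.
16*0.7870177730 = 12.5922843680; subtract 0.7883973564 → 11.8038870116
Divide by 2^4 − 1 = 15.
(16*0.7870177730 − 0.7883973564)/(16 − 1) = 0.7869258008
Correction |R − A(h/2)| = 9.197e-05; gap |A(h/2) − A(h)| = 1.380e-03.

0.786926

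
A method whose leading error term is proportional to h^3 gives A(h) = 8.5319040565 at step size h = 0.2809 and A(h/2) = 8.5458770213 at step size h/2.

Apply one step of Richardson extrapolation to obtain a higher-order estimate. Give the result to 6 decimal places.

8.547873

Error is O(h^3); halving h shrinks it by 2^3 = 8.
Numerator 8×A(h/2) − A(h) = 8×8.5458770213 − 8.5319040565 = 59.8351121139
Denominator 8 − 1 = 7.
So the Richardson estimate is 8.5478731591.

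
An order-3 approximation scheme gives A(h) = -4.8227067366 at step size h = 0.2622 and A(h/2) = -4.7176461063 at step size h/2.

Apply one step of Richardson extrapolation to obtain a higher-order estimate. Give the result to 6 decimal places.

Leading term ∝ h^3; use weight 8 = 2^3.
2^3 × A(h/2) = -37.7411688504; minus A(h) gives -32.9184621138.
R = (-32.9184621138)/7 = -4.7026374448
Gap between inputs: 1.051e-01; correction applied: +0.0150086615.

-4.702637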